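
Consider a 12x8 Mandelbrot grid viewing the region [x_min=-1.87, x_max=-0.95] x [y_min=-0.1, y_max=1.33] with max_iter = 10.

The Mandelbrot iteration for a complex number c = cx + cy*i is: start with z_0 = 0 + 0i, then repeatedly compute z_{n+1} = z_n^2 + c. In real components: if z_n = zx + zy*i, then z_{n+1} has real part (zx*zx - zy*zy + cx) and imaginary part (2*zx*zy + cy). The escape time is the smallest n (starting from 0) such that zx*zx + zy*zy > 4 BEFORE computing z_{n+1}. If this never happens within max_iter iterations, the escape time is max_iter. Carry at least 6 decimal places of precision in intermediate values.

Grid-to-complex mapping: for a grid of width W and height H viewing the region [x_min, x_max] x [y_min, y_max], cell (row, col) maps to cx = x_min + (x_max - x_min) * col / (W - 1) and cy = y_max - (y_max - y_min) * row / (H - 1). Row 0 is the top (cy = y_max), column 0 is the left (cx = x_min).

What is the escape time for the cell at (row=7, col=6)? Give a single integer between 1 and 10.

Answer: 10

Derivation:
z_0 = 0 + 0i, c = -1.3682 + -0.1000i
Iter 1: z = -1.3682 + -0.1000i, |z|^2 = 1.8819
Iter 2: z = 0.4937 + 0.1736i, |z|^2 = 0.2739
Iter 3: z = -1.1546 + 0.0715i, |z|^2 = 1.3381
Iter 4: z = -0.0403 + -0.2650i, |z|^2 = 0.0719
Iter 5: z = -1.4368 + -0.0786i, |z|^2 = 2.0706
Iter 6: z = 0.6900 + 0.1260i, |z|^2 = 0.4920
Iter 7: z = -0.9080 + 0.0739i, |z|^2 = 0.8298
Iter 8: z = -0.5493 + -0.2341i, |z|^2 = 0.3565
Iter 9: z = -1.1213 + 0.1572i, |z|^2 = 1.2820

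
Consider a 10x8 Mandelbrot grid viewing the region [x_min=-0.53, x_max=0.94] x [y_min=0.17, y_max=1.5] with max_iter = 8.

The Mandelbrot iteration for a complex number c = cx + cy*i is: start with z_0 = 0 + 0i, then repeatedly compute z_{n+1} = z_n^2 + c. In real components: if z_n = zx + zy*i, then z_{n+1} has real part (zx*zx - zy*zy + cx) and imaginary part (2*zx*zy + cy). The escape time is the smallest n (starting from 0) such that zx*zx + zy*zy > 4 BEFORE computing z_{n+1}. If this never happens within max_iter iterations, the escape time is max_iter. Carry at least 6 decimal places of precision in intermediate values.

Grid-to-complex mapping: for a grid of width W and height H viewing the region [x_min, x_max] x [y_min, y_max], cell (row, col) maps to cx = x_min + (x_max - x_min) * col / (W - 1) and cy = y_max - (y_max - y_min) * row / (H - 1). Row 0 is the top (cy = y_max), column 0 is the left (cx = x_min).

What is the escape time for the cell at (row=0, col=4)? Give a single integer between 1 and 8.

Answer: 2

Derivation:
z_0 = 0 + 0i, c = 0.1233 + 1.5000i
Iter 1: z = 0.1233 + 1.5000i, |z|^2 = 2.2652
Iter 2: z = -2.1115 + 1.8700i, |z|^2 = 7.9551
Escaped at iteration 2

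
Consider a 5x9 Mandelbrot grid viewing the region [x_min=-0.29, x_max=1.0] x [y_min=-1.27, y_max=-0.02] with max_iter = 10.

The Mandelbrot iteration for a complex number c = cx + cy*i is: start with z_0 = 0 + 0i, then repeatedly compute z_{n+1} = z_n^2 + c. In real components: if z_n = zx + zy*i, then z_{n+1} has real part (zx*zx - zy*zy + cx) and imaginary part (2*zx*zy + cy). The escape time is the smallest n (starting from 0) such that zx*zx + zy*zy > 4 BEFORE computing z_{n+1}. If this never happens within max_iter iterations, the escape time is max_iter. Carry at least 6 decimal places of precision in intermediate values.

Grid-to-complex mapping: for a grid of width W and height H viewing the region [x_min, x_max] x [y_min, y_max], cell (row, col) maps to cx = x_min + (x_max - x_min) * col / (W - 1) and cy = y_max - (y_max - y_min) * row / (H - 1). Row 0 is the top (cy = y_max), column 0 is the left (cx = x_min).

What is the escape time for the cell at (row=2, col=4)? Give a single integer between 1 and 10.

Answer: 2

Derivation:
z_0 = 0 + 0i, c = 1.0000 + -0.3325i
Iter 1: z = 1.0000 + -0.3325i, |z|^2 = 1.1106
Iter 2: z = 1.8894 + -0.9975i, |z|^2 = 4.5650
Escaped at iteration 2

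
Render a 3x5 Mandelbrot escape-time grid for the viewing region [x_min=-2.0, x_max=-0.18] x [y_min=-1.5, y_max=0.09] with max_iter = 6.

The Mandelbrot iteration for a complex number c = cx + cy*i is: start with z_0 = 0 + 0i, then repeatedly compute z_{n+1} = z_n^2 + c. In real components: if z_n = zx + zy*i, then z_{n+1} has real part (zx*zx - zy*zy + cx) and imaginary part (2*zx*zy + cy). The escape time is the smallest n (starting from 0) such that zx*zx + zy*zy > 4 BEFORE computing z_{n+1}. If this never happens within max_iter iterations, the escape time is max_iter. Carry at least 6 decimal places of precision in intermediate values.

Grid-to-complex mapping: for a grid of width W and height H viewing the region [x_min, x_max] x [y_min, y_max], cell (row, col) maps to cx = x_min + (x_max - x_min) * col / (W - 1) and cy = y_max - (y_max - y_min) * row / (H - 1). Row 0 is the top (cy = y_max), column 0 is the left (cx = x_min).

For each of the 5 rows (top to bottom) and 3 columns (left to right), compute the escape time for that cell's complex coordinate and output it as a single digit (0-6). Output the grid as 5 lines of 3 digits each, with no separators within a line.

Answer: 166
166
136
136
122

Derivation:
(row=0, col=0): c = -2.0000 + 0.0900i → escape time 1
(row=0, col=1): c = -1.0900 + 0.0900i → escape time 6
(row=0, col=2): c = -0.1800 + 0.0900i → escape time 6
(row=1, col=0): c = -2.0000 + -0.3075i → escape time 1
(row=1, col=1): c = -1.0900 + -0.3075i → escape time 6
(row=1, col=2): c = -0.1800 + -0.3075i → escape time 6
(row=2, col=0): c = -2.0000 + -0.7050i → escape time 1
(row=2, col=1): c = -1.0900 + -0.7050i → escape time 3
(row=2, col=2): c = -0.1800 + -0.7050i → escape time 6
(row=3, col=0): c = -2.0000 + -1.1025i → escape time 1
(row=3, col=1): c = -1.0900 + -1.1025i → escape time 3
(row=3, col=2): c = -0.1800 + -1.1025i → escape time 6
(row=4, col=0): c = -2.0000 + -1.5000i → escape time 1
(row=4, col=1): c = -1.0900 + -1.5000i → escape time 2
(row=4, col=2): c = -0.1800 + -1.5000i → escape time 2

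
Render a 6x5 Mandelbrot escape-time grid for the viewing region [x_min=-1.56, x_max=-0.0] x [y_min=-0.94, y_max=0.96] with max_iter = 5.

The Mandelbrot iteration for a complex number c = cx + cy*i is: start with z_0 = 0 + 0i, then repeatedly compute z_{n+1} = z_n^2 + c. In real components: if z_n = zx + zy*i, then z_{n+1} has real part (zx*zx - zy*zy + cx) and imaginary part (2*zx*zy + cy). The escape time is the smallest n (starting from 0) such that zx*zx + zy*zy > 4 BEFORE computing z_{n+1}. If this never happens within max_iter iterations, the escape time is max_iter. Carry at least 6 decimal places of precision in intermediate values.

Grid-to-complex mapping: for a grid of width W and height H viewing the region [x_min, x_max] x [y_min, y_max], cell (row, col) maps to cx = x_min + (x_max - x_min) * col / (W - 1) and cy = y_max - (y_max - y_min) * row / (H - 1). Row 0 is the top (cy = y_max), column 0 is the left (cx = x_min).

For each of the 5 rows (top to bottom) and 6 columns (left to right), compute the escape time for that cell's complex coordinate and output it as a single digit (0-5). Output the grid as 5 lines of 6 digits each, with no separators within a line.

(row=0, col=0): c = -1.5600 + 0.9600i → escape time 2
(row=0, col=1): c = -1.2480 + 0.9600i → escape time 3
(row=0, col=2): c = -0.9360 + 0.9600i → escape time 3
(row=0, col=3): c = -0.6240 + 0.9600i → escape time 4
(row=0, col=4): c = -0.3120 + 0.9600i → escape time 5
(row=0, col=5): c = 0.0000 + 0.9600i → escape time 5
(row=1, col=0): c = -1.5600 + 0.4850i → escape time 3
(row=1, col=1): c = -1.2480 + 0.4850i → escape time 5
(row=1, col=2): c = -0.9360 + 0.4850i → escape time 5
(row=1, col=3): c = -0.6240 + 0.4850i → escape time 5
(row=1, col=4): c = -0.3120 + 0.4850i → escape time 5
(row=1, col=5): c = 0.0000 + 0.4850i → escape time 5
(row=2, col=0): c = -1.5600 + 0.0100i → escape time 5
(row=2, col=1): c = -1.2480 + 0.0100i → escape time 5
(row=2, col=2): c = -0.9360 + 0.0100i → escape time 5
(row=2, col=3): c = -0.6240 + 0.0100i → escape time 5
(row=2, col=4): c = -0.3120 + 0.0100i → escape time 5
(row=2, col=5): c = 0.0000 + 0.0100i → escape time 5
(row=3, col=0): c = -1.5600 + -0.4650i → escape time 3
(row=3, col=1): c = -1.2480 + -0.4650i → escape time 5
(row=3, col=2): c = -0.9360 + -0.4650i → escape time 5
(row=3, col=3): c = -0.6240 + -0.4650i → escape time 5
(row=3, col=4): c = -0.3120 + -0.4650i → escape time 5
(row=3, col=5): c = 0.0000 + -0.4650i → escape time 5
(row=4, col=0): c = -1.5600 + -0.9400i → escape time 3
(row=4, col=1): c = -1.2480 + -0.9400i → escape time 3
(row=4, col=2): c = -0.9360 + -0.9400i → escape time 3
(row=4, col=3): c = -0.6240 + -0.9400i → escape time 4
(row=4, col=4): c = -0.3120 + -0.9400i → escape time 5
(row=4, col=5): c = 0.0000 + -0.9400i → escape time 5

Answer: 233455
355555
555555
355555
333455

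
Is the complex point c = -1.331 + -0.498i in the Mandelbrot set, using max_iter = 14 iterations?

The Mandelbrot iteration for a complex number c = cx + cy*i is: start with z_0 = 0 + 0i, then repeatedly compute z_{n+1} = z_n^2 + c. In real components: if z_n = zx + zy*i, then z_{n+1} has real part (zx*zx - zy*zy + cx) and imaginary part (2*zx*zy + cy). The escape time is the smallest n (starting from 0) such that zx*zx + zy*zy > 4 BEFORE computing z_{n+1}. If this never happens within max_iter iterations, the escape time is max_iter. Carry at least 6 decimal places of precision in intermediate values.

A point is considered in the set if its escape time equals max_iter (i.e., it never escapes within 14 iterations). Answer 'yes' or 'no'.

Answer: no

Derivation:
z_0 = 0 + 0i, c = -1.3310 + -0.4980i
Iter 1: z = -1.3310 + -0.4980i, |z|^2 = 2.0196
Iter 2: z = 0.1926 + 0.8277i, |z|^2 = 0.7221
Iter 3: z = -1.9790 + -0.1793i, |z|^2 = 3.9485
Iter 4: z = 2.5532 + 0.2115i, |z|^2 = 6.5635
Escaped at iteration 4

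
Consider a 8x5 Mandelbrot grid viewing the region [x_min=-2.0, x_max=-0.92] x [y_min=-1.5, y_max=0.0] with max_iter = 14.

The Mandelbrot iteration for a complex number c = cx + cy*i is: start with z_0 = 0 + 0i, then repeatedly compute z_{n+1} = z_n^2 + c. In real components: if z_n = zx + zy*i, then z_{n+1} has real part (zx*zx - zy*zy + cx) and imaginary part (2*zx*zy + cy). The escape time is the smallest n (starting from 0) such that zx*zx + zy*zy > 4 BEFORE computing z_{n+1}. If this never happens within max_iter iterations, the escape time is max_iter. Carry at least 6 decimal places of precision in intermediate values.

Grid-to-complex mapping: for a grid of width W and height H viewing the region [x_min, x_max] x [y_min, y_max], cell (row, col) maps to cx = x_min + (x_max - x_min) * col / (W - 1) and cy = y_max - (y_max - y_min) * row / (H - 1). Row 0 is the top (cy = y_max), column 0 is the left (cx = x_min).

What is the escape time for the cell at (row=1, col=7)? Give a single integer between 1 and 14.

Answer: 7

Derivation:
z_0 = 0 + 0i, c = -0.9200 + -0.3750i
Iter 1: z = -0.9200 + -0.3750i, |z|^2 = 0.9870
Iter 2: z = -0.2142 + 0.3150i, |z|^2 = 0.1451
Iter 3: z = -0.9733 + -0.5100i, |z|^2 = 1.2074
Iter 4: z = -0.2327 + 0.6177i, |z|^2 = 0.4357
Iter 5: z = -1.2474 + -0.6625i, |z|^2 = 1.9950
Iter 6: z = 0.1972 + 1.2778i, |z|^2 = 1.6716
Iter 7: z = -2.5138 + 0.1291i, |z|^2 = 6.3360
Escaped at iteration 7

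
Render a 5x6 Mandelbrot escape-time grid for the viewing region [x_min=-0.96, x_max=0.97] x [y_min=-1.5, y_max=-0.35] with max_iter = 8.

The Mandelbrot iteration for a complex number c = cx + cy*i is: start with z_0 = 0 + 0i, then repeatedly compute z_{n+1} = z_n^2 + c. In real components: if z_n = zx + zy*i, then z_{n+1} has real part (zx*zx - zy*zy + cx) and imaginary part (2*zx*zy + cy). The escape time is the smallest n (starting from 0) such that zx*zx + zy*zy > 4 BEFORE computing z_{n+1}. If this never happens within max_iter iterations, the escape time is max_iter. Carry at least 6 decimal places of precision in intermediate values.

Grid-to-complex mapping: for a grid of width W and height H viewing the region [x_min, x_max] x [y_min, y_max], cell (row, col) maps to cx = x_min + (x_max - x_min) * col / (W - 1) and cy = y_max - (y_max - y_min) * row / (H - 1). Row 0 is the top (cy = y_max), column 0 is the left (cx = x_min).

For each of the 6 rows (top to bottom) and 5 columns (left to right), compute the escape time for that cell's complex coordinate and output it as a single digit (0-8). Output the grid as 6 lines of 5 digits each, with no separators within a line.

Answer: 88862
58852
35832
34522
23222
22222

Derivation:
(row=0, col=0): c = -0.9600 + -0.3500i → escape time 8
(row=0, col=1): c = -0.4775 + -0.3500i → escape time 8
(row=0, col=2): c = 0.0050 + -0.3500i → escape time 8
(row=0, col=3): c = 0.4875 + -0.3500i → escape time 6
(row=0, col=4): c = 0.9700 + -0.3500i → escape time 2
(row=1, col=0): c = -0.9600 + -0.5800i → escape time 5
(row=1, col=1): c = -0.4775 + -0.5800i → escape time 8
(row=1, col=2): c = 0.0050 + -0.5800i → escape time 8
(row=1, col=3): c = 0.4875 + -0.5800i → escape time 5
(row=1, col=4): c = 0.9700 + -0.5800i → escape time 2
(row=2, col=0): c = -0.9600 + -0.8100i → escape time 3
(row=2, col=1): c = -0.4775 + -0.8100i → escape time 5
(row=2, col=2): c = 0.0050 + -0.8100i → escape time 8
(row=2, col=3): c = 0.4875 + -0.8100i → escape time 3
(row=2, col=4): c = 0.9700 + -0.8100i → escape time 2
(row=3, col=0): c = -0.9600 + -1.0400i → escape time 3
(row=3, col=1): c = -0.4775 + -1.0400i → escape time 4
(row=3, col=2): c = 0.0050 + -1.0400i → escape time 5
(row=3, col=3): c = 0.4875 + -1.0400i → escape time 2
(row=3, col=4): c = 0.9700 + -1.0400i → escape time 2
(row=4, col=0): c = -0.9600 + -1.2700i → escape time 2
(row=4, col=1): c = -0.4775 + -1.2700i → escape time 3
(row=4, col=2): c = 0.0050 + -1.2700i → escape time 2
(row=4, col=3): c = 0.4875 + -1.2700i → escape time 2
(row=4, col=4): c = 0.9700 + -1.2700i → escape time 2
(row=5, col=0): c = -0.9600 + -1.5000i → escape time 2
(row=5, col=1): c = -0.4775 + -1.5000i → escape time 2
(row=5, col=2): c = 0.0050 + -1.5000i → escape time 2
(row=5, col=3): c = 0.4875 + -1.5000i → escape time 2
(row=5, col=4): c = 0.9700 + -1.5000i → escape time 2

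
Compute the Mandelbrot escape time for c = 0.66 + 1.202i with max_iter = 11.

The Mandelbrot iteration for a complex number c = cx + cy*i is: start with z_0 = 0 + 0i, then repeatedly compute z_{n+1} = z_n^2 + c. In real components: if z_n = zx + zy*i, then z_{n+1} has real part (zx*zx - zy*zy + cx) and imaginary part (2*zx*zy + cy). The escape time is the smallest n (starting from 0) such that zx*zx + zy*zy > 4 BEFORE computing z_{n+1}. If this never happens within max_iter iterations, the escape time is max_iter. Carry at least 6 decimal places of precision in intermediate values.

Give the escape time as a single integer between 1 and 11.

Answer: 2

Derivation:
z_0 = 0 + 0i, c = 0.6600 + 1.2020i
Iter 1: z = 0.6600 + 1.2020i, |z|^2 = 1.8804
Iter 2: z = -0.3492 + 2.7886i, |z|^2 = 7.8985
Escaped at iteration 2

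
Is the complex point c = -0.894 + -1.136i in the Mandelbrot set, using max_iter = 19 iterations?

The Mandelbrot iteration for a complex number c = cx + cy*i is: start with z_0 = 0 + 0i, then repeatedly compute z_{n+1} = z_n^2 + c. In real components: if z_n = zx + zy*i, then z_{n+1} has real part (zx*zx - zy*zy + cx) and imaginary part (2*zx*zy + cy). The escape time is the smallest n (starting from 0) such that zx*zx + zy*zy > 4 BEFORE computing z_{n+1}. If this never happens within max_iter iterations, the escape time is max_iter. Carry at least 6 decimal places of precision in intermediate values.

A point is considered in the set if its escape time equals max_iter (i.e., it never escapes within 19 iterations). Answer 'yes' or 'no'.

z_0 = 0 + 0i, c = -0.8940 + -1.1360i
Iter 1: z = -0.8940 + -1.1360i, |z|^2 = 2.0897
Iter 2: z = -1.3853 + 0.8952i, |z|^2 = 2.7203
Iter 3: z = 0.2236 + -3.6161i, |z|^2 = 13.1260
Escaped at iteration 3

Answer: no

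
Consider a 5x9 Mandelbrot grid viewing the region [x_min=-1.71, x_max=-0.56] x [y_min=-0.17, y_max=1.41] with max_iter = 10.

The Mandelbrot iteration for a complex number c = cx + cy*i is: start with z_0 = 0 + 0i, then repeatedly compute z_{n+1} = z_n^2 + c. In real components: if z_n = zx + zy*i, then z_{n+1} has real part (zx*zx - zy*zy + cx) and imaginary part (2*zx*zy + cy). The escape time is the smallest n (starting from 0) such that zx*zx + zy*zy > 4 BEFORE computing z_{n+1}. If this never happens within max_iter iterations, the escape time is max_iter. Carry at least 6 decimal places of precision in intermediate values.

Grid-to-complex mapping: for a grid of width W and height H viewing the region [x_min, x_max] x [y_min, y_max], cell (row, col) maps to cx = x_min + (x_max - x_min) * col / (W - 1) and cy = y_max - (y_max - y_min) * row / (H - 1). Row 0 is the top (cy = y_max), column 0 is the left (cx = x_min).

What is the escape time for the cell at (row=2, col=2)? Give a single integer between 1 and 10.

z_0 = 0 + 0i, c = -1.1350 + 1.0150i
Iter 1: z = -1.1350 + 1.0150i, |z|^2 = 2.3184
Iter 2: z = -0.8770 + -1.2890i, |z|^2 = 2.4308
Iter 3: z = -2.0275 + 3.2760i, |z|^2 = 14.8430
Escaped at iteration 3

Answer: 3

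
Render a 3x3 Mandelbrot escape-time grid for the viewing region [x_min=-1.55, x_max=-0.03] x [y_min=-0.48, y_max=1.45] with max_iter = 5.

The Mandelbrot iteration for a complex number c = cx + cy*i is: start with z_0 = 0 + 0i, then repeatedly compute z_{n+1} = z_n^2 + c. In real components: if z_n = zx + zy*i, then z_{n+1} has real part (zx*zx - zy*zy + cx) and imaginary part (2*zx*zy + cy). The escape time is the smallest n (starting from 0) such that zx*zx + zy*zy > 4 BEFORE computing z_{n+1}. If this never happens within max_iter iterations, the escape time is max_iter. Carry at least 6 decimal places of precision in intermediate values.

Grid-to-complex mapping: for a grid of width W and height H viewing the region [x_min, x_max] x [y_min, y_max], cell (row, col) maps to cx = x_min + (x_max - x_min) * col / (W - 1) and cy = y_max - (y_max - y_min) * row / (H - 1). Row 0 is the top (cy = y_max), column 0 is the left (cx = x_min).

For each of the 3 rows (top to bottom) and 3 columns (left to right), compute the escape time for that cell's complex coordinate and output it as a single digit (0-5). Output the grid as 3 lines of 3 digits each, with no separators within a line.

(row=0, col=0): c = -1.5500 + 1.4500i → escape time 1
(row=0, col=1): c = -0.7900 + 1.4500i → escape time 2
(row=0, col=2): c = -0.0300 + 1.4500i → escape time 2
(row=1, col=0): c = -1.5500 + 0.4850i → escape time 3
(row=1, col=1): c = -0.7900 + 0.4850i → escape time 5
(row=1, col=2): c = -0.0300 + 0.4850i → escape time 5
(row=2, col=0): c = -1.5500 + -0.4800i → escape time 3
(row=2, col=1): c = -0.7900 + -0.4800i → escape time 5
(row=2, col=2): c = -0.0300 + -0.4800i → escape time 5

Answer: 122
355
355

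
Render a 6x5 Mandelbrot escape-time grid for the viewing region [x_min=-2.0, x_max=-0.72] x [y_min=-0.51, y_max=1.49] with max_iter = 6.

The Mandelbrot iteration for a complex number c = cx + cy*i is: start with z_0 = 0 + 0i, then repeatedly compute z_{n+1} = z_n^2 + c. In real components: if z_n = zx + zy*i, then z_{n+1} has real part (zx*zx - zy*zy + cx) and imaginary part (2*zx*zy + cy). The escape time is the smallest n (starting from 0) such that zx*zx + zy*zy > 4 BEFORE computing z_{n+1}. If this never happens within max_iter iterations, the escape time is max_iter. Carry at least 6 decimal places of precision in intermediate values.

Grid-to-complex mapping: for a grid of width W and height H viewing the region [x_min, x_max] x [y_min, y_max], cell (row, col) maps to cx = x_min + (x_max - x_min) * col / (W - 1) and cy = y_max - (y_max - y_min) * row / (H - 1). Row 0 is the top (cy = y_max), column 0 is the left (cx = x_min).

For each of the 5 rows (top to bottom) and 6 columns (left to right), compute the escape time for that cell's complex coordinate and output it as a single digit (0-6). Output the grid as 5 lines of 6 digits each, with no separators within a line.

Answer: 111222
113333
133556
166666
133456

Derivation:
(row=0, col=0): c = -2.0000 + 1.4900i → escape time 1
(row=0, col=1): c = -1.7440 + 1.4900i → escape time 1
(row=0, col=2): c = -1.4880 + 1.4900i → escape time 1
(row=0, col=3): c = -1.2320 + 1.4900i → escape time 2
(row=0, col=4): c = -0.9760 + 1.4900i → escape time 2
(row=0, col=5): c = -0.7200 + 1.4900i → escape time 2
(row=1, col=0): c = -2.0000 + 0.9900i → escape time 1
(row=1, col=1): c = -1.7440 + 0.9900i → escape time 1
(row=1, col=2): c = -1.4880 + 0.9900i → escape time 3
(row=1, col=3): c = -1.2320 + 0.9900i → escape time 3
(row=1, col=4): c = -0.9760 + 0.9900i → escape time 3
(row=1, col=5): c = -0.7200 + 0.9900i → escape time 3
(row=2, col=0): c = -2.0000 + 0.4900i → escape time 1
(row=2, col=1): c = -1.7440 + 0.4900i → escape time 3
(row=2, col=2): c = -1.4880 + 0.4900i → escape time 3
(row=2, col=3): c = -1.2320 + 0.4900i → escape time 5
(row=2, col=4): c = -0.9760 + 0.4900i → escape time 5
(row=2, col=5): c = -0.7200 + 0.4900i → escape time 6
(row=3, col=0): c = -2.0000 + -0.0100i → escape time 1
(row=3, col=1): c = -1.7440 + -0.0100i → escape time 6
(row=3, col=2): c = -1.4880 + -0.0100i → escape time 6
(row=3, col=3): c = -1.2320 + -0.0100i → escape time 6
(row=3, col=4): c = -0.9760 + -0.0100i → escape time 6
(row=3, col=5): c = -0.7200 + -0.0100i → escape time 6
(row=4, col=0): c = -2.0000 + -0.5100i → escape time 1
(row=4, col=1): c = -1.7440 + -0.5100i → escape time 3
(row=4, col=2): c = -1.4880 + -0.5100i → escape time 3
(row=4, col=3): c = -1.2320 + -0.5100i → escape time 4
(row=4, col=4): c = -0.9760 + -0.5100i → escape time 5
(row=4, col=5): c = -0.7200 + -0.5100i → escape time 6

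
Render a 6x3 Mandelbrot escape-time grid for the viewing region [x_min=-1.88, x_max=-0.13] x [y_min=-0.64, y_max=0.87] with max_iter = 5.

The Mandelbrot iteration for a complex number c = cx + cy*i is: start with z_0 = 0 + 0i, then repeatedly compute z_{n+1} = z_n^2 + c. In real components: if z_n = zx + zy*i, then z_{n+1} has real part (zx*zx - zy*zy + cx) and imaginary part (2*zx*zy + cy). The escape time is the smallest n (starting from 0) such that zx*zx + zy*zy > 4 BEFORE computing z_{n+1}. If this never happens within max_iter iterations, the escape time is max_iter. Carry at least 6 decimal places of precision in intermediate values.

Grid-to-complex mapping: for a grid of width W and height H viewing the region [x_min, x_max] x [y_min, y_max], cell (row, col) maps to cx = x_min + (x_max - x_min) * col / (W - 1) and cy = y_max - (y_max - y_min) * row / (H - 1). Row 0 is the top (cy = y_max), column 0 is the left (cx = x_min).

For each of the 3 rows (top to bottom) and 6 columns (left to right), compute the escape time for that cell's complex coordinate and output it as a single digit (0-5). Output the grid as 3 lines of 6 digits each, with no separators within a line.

(row=0, col=0): c = -1.8800 + 0.8700i → escape time 1
(row=0, col=1): c = -1.5300 + 0.8700i → escape time 3
(row=0, col=2): c = -1.1800 + 0.8700i → escape time 3
(row=0, col=3): c = -0.8300 + 0.8700i → escape time 4
(row=0, col=4): c = -0.4800 + 0.8700i → escape time 5
(row=0, col=5): c = -0.1300 + 0.8700i → escape time 5
(row=1, col=0): c = -1.8800 + 0.1150i → escape time 4
(row=1, col=1): c = -1.5300 + 0.1150i → escape time 5
(row=1, col=2): c = -1.1800 + 0.1150i → escape time 5
(row=1, col=3): c = -0.8300 + 0.1150i → escape time 5
(row=1, col=4): c = -0.4800 + 0.1150i → escape time 5
(row=1, col=5): c = -0.1300 + 0.1150i → escape time 5
(row=2, col=0): c = -1.8800 + -0.6400i → escape time 2
(row=2, col=1): c = -1.5300 + -0.6400i → escape time 3
(row=2, col=2): c = -1.1800 + -0.6400i → escape time 3
(row=2, col=3): c = -0.8300 + -0.6400i → escape time 5
(row=2, col=4): c = -0.4800 + -0.6400i → escape time 5
(row=2, col=5): c = -0.1300 + -0.6400i → escape time 5

Answer: 133455
455555
233555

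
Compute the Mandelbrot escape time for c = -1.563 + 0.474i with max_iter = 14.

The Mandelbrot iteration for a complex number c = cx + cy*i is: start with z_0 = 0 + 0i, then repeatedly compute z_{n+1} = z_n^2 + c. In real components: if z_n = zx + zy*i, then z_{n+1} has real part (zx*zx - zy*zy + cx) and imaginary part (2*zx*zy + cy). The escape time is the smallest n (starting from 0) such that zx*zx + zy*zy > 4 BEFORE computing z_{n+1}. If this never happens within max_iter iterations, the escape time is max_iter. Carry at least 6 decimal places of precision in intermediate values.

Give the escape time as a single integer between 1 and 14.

Answer: 3

Derivation:
z_0 = 0 + 0i, c = -1.5630 + 0.4740i
Iter 1: z = -1.5630 + 0.4740i, |z|^2 = 2.6676
Iter 2: z = 0.6553 + -1.0077i, |z|^2 = 1.4449
Iter 3: z = -2.1491 + -0.8467i, |z|^2 = 5.3355
Escaped at iteration 3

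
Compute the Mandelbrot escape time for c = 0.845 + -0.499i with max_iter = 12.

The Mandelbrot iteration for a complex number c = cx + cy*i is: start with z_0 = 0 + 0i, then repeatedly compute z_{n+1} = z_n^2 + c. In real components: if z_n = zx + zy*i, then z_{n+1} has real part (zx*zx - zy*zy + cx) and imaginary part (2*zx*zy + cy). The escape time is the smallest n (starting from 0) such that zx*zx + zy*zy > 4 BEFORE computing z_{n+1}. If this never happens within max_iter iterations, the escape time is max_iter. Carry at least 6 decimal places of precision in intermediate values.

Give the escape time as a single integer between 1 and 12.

Answer: 3

Derivation:
z_0 = 0 + 0i, c = 0.8450 + -0.4990i
Iter 1: z = 0.8450 + -0.4990i, |z|^2 = 0.9630
Iter 2: z = 1.3100 + -1.3423i, |z|^2 = 3.5180
Iter 3: z = 0.7594 + -4.0159i, |z|^2 = 16.7042
Escaped at iteration 3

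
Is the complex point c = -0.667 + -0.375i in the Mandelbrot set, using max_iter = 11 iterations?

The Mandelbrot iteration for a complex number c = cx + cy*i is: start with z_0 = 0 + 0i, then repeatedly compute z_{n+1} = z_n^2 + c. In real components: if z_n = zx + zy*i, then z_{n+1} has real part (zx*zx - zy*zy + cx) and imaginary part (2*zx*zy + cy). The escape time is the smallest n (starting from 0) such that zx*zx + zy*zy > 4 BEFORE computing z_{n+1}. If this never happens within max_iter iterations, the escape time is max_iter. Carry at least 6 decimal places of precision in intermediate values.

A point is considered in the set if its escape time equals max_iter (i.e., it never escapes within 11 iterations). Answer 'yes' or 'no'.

z_0 = 0 + 0i, c = -0.6670 + -0.3750i
Iter 1: z = -0.6670 + -0.3750i, |z|^2 = 0.5855
Iter 2: z = -0.3627 + 0.1253i, |z|^2 = 0.1473
Iter 3: z = -0.5511 + -0.4659i, |z|^2 = 0.5208
Iter 4: z = -0.5803 + 0.1385i, |z|^2 = 0.3559
Iter 5: z = -0.3494 + -0.5357i, |z|^2 = 0.4091
Iter 6: z = -0.8319 + -0.0006i, |z|^2 = 0.6921
Iter 7: z = 0.0251 + -0.3740i, |z|^2 = 0.1405
Iter 8: z = -0.8062 + -0.3938i, |z|^2 = 0.8051
Iter 9: z = -0.1720 + 0.2599i, |z|^2 = 0.0972
Iter 10: z = -0.7050 + -0.4644i, |z|^2 = 0.7127
Did not escape in 11 iterations → in set

Answer: yes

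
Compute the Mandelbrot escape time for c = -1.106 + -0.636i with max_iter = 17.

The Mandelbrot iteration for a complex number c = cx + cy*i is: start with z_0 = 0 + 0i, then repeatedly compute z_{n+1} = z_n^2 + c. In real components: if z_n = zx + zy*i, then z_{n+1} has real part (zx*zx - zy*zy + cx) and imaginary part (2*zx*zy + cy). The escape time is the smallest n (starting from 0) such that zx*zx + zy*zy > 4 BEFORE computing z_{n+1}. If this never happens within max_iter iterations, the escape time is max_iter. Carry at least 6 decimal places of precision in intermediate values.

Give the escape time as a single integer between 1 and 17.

Answer: 4

Derivation:
z_0 = 0 + 0i, c = -1.1060 + -0.6360i
Iter 1: z = -1.1060 + -0.6360i, |z|^2 = 1.6277
Iter 2: z = -0.2873 + 0.7708i, |z|^2 = 0.6767
Iter 3: z = -1.6177 + -1.0789i, |z|^2 = 3.7808
Iter 4: z = 0.3469 + 2.8545i, |z|^2 = 8.2683
Escaped at iteration 4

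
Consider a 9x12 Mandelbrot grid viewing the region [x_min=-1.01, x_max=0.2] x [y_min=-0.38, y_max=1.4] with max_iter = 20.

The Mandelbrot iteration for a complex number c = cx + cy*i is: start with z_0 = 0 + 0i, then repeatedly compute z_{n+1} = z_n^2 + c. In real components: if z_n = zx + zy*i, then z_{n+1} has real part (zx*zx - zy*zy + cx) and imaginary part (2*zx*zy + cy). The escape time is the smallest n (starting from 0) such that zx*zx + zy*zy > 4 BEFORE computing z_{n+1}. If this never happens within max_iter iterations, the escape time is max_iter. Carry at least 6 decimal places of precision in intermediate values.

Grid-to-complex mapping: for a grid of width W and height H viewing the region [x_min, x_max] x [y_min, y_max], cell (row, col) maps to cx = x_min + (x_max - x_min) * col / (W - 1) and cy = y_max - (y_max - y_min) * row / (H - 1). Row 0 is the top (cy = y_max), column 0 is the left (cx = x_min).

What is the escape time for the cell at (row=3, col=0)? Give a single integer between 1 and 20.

Answer: 3

Derivation:
z_0 = 0 + 0i, c = -1.0100 + 0.9145i
Iter 1: z = -1.0100 + 0.9145i, |z|^2 = 1.8565
Iter 2: z = -0.8263 + -0.9328i, |z|^2 = 1.5529
Iter 3: z = -1.1974 + 2.4561i, |z|^2 = 7.4664
Escaped at iteration 3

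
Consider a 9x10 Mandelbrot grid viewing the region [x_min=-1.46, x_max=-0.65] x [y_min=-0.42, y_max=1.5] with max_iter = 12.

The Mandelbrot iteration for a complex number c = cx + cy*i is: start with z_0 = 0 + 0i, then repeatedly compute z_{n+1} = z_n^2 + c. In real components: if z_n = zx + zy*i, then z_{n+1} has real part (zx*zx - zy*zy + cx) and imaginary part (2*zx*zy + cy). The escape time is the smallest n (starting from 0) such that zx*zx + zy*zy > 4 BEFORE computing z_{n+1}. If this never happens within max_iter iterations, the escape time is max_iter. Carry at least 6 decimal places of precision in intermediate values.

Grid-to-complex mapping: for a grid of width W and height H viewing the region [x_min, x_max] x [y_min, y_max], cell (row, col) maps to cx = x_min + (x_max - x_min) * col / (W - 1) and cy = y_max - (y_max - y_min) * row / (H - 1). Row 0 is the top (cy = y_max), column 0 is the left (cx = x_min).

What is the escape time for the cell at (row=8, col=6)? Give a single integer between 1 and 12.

z_0 = 0 + 0i, c = -0.8525 + -0.2067i
Iter 1: z = -0.8525 + -0.2067i, |z|^2 = 0.7695
Iter 2: z = -0.1685 + 0.1457i, |z|^2 = 0.0496
Iter 3: z = -0.8454 + -0.2558i, |z|^2 = 0.7800
Iter 4: z = -0.2033 + 0.2257i, |z|^2 = 0.0923
Iter 5: z = -0.8621 + -0.2984i, |z|^2 = 0.8323
Iter 6: z = -0.1983 + 0.3079i, |z|^2 = 0.1341
Iter 7: z = -0.9080 + -0.3288i, |z|^2 = 0.9326
Iter 8: z = -0.1361 + 0.3904i, |z|^2 = 0.1710
Iter 9: z = -0.9864 + -0.3130i, |z|^2 = 1.0709
Iter 10: z = 0.0225 + 0.4108i, |z|^2 = 0.1692
Iter 11: z = -1.0207 + -0.1882i, |z|^2 = 1.0773

Answer: 12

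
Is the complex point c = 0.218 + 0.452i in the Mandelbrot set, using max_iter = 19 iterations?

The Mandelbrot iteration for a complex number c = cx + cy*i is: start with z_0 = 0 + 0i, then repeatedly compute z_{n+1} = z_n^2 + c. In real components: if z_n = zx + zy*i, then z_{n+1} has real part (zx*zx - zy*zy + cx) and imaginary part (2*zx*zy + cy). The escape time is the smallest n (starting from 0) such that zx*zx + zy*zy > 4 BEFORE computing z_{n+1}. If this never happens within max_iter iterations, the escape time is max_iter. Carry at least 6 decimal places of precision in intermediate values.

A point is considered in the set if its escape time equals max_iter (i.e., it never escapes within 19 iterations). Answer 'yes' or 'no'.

z_0 = 0 + 0i, c = 0.2180 + 0.4520i
Iter 1: z = 0.2180 + 0.4520i, |z|^2 = 0.2518
Iter 2: z = 0.0612 + 0.6491i, |z|^2 = 0.4250
Iter 3: z = -0.1995 + 0.5315i, |z|^2 = 0.3223
Iter 4: z = -0.0246 + 0.2399i, |z|^2 = 0.0582
Iter 5: z = 0.1611 + 0.4402i, |z|^2 = 0.2197
Iter 6: z = 0.0502 + 0.5938i, |z|^2 = 0.3551
Iter 7: z = -0.1321 + 0.5116i, |z|^2 = 0.2792
Iter 8: z = -0.0263 + 0.3169i, |z|^2 = 0.1011
Iter 9: z = 0.1183 + 0.4353i, |z|^2 = 0.2035
Iter 10: z = 0.0425 + 0.5550i, |z|^2 = 0.3098
Iter 11: z = -0.0882 + 0.4991i, |z|^2 = 0.2569
Iter 12: z = -0.0234 + 0.3639i, |z|^2 = 0.1330
Iter 13: z = 0.0861 + 0.4350i, |z|^2 = 0.1966
Iter 14: z = 0.0362 + 0.5269i, |z|^2 = 0.2789
Iter 15: z = -0.0583 + 0.4901i, |z|^2 = 0.2436
Iter 16: z = -0.0188 + 0.3948i, |z|^2 = 0.1563
Iter 17: z = 0.0625 + 0.4371i, |z|^2 = 0.1950
Iter 18: z = 0.0308 + 0.5066i, |z|^2 = 0.2576
Did not escape in 19 iterations → in set

Answer: yes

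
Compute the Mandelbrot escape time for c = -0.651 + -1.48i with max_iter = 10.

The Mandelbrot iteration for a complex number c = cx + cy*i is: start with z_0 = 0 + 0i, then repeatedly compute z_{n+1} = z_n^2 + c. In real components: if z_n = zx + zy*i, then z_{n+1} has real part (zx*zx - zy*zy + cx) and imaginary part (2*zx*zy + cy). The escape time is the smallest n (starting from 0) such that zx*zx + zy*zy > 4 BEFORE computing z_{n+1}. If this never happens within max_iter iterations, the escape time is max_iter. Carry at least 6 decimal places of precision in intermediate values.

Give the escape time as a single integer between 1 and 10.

z_0 = 0 + 0i, c = -0.6510 + -1.4800i
Iter 1: z = -0.6510 + -1.4800i, |z|^2 = 2.6142
Iter 2: z = -2.4176 + 0.4470i, |z|^2 = 6.0446
Escaped at iteration 2

Answer: 2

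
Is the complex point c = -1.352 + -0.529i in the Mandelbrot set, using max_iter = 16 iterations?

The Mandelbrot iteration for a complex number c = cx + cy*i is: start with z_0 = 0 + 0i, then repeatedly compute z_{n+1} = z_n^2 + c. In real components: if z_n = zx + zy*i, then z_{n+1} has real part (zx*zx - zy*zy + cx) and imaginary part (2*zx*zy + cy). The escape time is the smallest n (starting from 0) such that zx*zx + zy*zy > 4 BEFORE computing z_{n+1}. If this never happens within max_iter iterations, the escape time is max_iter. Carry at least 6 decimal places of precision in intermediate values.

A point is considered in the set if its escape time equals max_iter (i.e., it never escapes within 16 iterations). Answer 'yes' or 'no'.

Answer: no

Derivation:
z_0 = 0 + 0i, c = -1.3520 + -0.5290i
Iter 1: z = -1.3520 + -0.5290i, |z|^2 = 2.1077
Iter 2: z = 0.1961 + 0.9014i, |z|^2 = 0.8510
Iter 3: z = -2.1261 + -0.1755i, |z|^2 = 4.5512
Escaped at iteration 3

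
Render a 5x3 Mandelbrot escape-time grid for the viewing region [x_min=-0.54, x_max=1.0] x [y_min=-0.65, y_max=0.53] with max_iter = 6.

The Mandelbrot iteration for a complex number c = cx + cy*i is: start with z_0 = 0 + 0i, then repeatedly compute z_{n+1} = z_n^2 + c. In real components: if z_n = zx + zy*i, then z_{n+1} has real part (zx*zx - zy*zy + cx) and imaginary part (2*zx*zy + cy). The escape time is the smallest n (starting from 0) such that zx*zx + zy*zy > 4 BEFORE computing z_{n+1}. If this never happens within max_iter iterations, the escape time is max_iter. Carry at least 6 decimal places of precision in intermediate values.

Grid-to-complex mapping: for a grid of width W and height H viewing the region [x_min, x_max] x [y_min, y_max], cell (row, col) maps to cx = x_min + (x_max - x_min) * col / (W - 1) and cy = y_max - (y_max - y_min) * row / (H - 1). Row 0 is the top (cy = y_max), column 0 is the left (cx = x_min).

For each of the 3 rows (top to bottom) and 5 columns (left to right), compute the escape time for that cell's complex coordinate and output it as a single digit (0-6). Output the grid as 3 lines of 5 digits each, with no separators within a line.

(row=0, col=0): c = -0.5400 + 0.5300i → escape time 6
(row=0, col=1): c = -0.1550 + 0.5300i → escape time 6
(row=0, col=2): c = 0.2300 + 0.5300i → escape time 6
(row=0, col=3): c = 0.6150 + 0.5300i → escape time 3
(row=0, col=4): c = 1.0000 + 0.5300i → escape time 2
(row=1, col=0): c = -0.5400 + -0.0600i → escape time 6
(row=1, col=1): c = -0.1550 + -0.0600i → escape time 6
(row=1, col=2): c = 0.2300 + -0.0600i → escape time 6
(row=1, col=3): c = 0.6150 + -0.0600i → escape time 4
(row=1, col=4): c = 1.0000 + -0.0600i → escape time 2
(row=2, col=0): c = -0.5400 + -0.6500i → escape time 6
(row=2, col=1): c = -0.1550 + -0.6500i → escape time 6
(row=2, col=2): c = 0.2300 + -0.6500i → escape time 6
(row=2, col=3): c = 0.6150 + -0.6500i → escape time 3
(row=2, col=4): c = 1.0000 + -0.6500i → escape time 2

Answer: 66632
66642
66632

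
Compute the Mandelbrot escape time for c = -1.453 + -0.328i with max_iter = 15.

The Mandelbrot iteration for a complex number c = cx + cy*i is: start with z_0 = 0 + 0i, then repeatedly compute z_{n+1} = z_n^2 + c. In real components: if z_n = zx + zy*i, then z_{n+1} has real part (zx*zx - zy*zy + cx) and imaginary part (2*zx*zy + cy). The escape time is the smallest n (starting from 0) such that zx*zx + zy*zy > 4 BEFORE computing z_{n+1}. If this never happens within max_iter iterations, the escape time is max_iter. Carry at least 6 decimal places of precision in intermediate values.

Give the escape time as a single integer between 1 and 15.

z_0 = 0 + 0i, c = -1.4530 + -0.3280i
Iter 1: z = -1.4530 + -0.3280i, |z|^2 = 2.2188
Iter 2: z = 0.5506 + 0.6252i, |z|^2 = 0.6940
Iter 3: z = -1.5406 + 0.3605i, |z|^2 = 2.5035
Iter 4: z = 0.7907 + -1.4387i, |z|^2 = 2.6950
Iter 5: z = -2.8977 + -2.6030i, |z|^2 = 15.1726
Escaped at iteration 5

Answer: 5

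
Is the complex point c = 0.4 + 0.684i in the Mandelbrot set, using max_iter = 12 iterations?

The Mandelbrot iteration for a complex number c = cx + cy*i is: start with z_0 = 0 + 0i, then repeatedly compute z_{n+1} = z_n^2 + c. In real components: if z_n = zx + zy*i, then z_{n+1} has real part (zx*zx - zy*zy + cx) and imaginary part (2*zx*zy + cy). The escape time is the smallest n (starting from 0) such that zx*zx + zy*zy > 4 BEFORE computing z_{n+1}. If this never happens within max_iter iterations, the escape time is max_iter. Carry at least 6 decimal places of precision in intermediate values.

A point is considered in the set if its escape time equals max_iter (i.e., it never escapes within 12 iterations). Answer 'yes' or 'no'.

Answer: no

Derivation:
z_0 = 0 + 0i, c = 0.4000 + 0.6840i
Iter 1: z = 0.4000 + 0.6840i, |z|^2 = 0.6279
Iter 2: z = 0.0921 + 1.2312i, |z|^2 = 1.5243
Iter 3: z = -1.1074 + 0.9109i, |z|^2 = 2.0560
Iter 4: z = 0.7965 + -1.3334i, |z|^2 = 2.4124
Iter 5: z = -0.7435 + -1.4401i, |z|^2 = 2.6267
Iter 6: z = -1.1213 + 2.8254i, |z|^2 = 9.2400
Escaped at iteration 6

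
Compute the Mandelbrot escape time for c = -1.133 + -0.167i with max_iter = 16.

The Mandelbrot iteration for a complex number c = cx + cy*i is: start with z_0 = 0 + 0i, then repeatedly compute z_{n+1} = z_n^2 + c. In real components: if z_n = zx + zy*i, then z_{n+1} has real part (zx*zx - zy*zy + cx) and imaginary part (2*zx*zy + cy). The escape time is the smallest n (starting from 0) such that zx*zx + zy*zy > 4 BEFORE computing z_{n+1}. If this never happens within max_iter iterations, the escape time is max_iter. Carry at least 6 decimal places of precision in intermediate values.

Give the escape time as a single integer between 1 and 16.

Answer: 16

Derivation:
z_0 = 0 + 0i, c = -1.1330 + -0.1670i
Iter 1: z = -1.1330 + -0.1670i, |z|^2 = 1.3116
Iter 2: z = 0.1228 + 0.2114i, |z|^2 = 0.0598
Iter 3: z = -1.1626 + -0.1151i, |z|^2 = 1.3649
Iter 4: z = 0.2054 + 0.1006i, |z|^2 = 0.0523
Iter 5: z = -1.1009 + -0.1257i, |z|^2 = 1.2278
Iter 6: z = 0.0632 + 0.1097i, |z|^2 = 0.0160
Iter 7: z = -1.1410 + -0.1531i, |z|^2 = 1.3254
Iter 8: z = 0.1455 + 0.1825i, |z|^2 = 0.0545
Iter 9: z = -1.1451 + -0.1139i, |z|^2 = 1.3243
Iter 10: z = 0.1653 + 0.0938i, |z|^2 = 0.0361
Iter 11: z = -1.1145 + -0.1360i, |z|^2 = 1.2606
Iter 12: z = 0.0906 + 0.1361i, |z|^2 = 0.0267
Iter 13: z = -1.1433 + -0.1423i, |z|^2 = 1.3274
Iter 14: z = 0.1539 + 0.1585i, |z|^2 = 0.0488
Iter 15: z = -1.1344 + -0.1182i, |z|^2 = 1.3009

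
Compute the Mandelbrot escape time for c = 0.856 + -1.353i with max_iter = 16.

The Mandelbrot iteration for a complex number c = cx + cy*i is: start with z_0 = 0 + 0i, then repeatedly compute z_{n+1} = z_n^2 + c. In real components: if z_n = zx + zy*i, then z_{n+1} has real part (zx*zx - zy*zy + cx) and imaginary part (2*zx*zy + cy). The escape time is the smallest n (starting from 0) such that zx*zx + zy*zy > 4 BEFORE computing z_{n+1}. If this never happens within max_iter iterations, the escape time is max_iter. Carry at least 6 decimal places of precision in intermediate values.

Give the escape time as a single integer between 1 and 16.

z_0 = 0 + 0i, c = 0.8560 + -1.3530i
Iter 1: z = 0.8560 + -1.3530i, |z|^2 = 2.5633
Iter 2: z = -0.2419 + -3.6693i, |z|^2 = 13.5225
Escaped at iteration 2

Answer: 2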